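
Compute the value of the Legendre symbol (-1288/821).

-1

Reduce the numerator: -1288 ≡ 354 (mod 821), so (-1288/821) = (354/821).
Factor out 2: 354 = 2·177. Since 821 ≡ 5 (mod 8), (2/821) = -1. Now have -(177/821).
177 ≡ 1 (mod 4), so quadratic reciprocity gives (177/821) = (821/177). Reduce: 821 ≡ 113 (mod 177). Now have -(113/177).
113 ≡ 1 (mod 4), so quadratic reciprocity gives (113/177) = (177/113). Reduce: 177 ≡ 64 (mod 113). Now have -(64/113).
Factor out 2: 64 = 2^6. Since 113 ≡ 1 (mod 8), (2/113) = +1, and (2/113)^6 = +1. Now have -(1/113).
(1/113) = 1. Collecting the sign factors: -1.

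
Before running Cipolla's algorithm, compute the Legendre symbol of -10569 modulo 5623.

(-10569|5623)
  = -(10569|5623)    [5623 ≡ 3 mod 4 ⇒ (-1|5623) = -1]
  = -(4946|5623)    [10569 ≡ 4946 mod 5623]
  = -(2473|5623)    [5623 ≡ 7 mod 8 ⇒ (2|5623) = +1]
  = -(5623|2473)    [QR: 2473 ≡ 1 mod 4, sign kept]
  = -(677|2473)    [5623 ≡ 677 mod 2473]
  = -(2473|677)    [QR: 677 ≡ 1 mod 4, sign kept]
  = -(442|677)    [2473 ≡ 442 mod 677]
  = (221|677)    [677 ≡ 5 mod 8 ⇒ (2|677) = -1]
  = (677|221)    [QR: 221 ≡ 1 mod 4, sign kept]
  = (14|221)    [677 ≡ 14 mod 221]
  = -(7|221)    [221 ≡ 5 mod 8 ⇒ (2|221) = -1]
  = -(221|7)    [QR: 221 ≡ 1 mod 4, sign kept]
  = -(4|7)    [221 ≡ 4 mod 7]
  = -(1|7)    [7 ≡ 7 mod 8 ⇒ (2|7)^2 = +1]
  = -1    [(1|7) = 1]

-1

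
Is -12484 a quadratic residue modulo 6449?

Pull out -1: (-12484|6449) = (-1|6449)·(12484|6449). Since 6449 ≡ 1 (mod 4), (-1|6449) = +1. Now have (12484|6449).
Reduce the numerator: 12484 ≡ 6035 (mod 6449), so (12484|6449) = (6035|6449).
6449 ≡ 1 (mod 4), so quadratic reciprocity gives (6035|6449) = (6449|6035). Reduce: 6449 ≡ 414 (mod 6035). Now have (414|6035).
Factor out 2: 414 = 2·207. Since 6035 ≡ 3 (mod 8), (2|6035) = -1. Now have -(207|6035).
Both 207 ≡ 3 and 6035 ≡ 3 (mod 4), so reciprocity gives (207|6035) = -(6035|207). Reduce: 6035 ≡ 32 (mod 207). Now have (32|207).
Factor out 2: 32 = 2^5. Since 207 ≡ 7 (mod 8), (2|207) = +1, and (2|207)^5 = +1. Now have (1|207).
(1|207) = 1. Collecting the sign factors: 1.
The Legendre symbol is 1, so x^2 ≡ -12484 (mod 6449) has solution.

yes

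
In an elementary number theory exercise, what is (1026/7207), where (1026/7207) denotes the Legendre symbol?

1

Factor out 2: 1026 = 2·513. Since 7207 ≡ 7 (mod 8), (2/7207) = +1. Now have (513/7207).
513 ≡ 1 (mod 4), so quadratic reciprocity gives (513/7207) = (7207/513). Reduce: 7207 ≡ 25 (mod 513). Now have (25/513).
25 ≡ 1 (mod 4), so quadratic reciprocity gives (25/513) = (513/25). Reduce: 513 ≡ 13 (mod 25). Now have (13/25).
13 ≡ 1 (mod 4), so quadratic reciprocity gives (13/25) = (25/13). Reduce: 25 ≡ 12 (mod 13). Now have (12/13).
Factor out 2: 12 = 2^2·3. Since 13 ≡ 5 (mod 8), (2/13) = -1, and (2/13)^2 = +1. Now have (3/13).
13 ≡ 1 (mod 4), so quadratic reciprocity gives (3/13) = (13/3). Reduce: 13 ≡ 1 (mod 3). Now have (1/3).
(1/3) = 1. Collecting the sign factors: 1.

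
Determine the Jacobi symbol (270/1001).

-1

Factor out 2: 270 = 2·135. Since 1001 ≡ 1 (mod 8), (2/1001) = +1. Now have (135/1001).
1001 ≡ 1 (mod 4), so quadratic reciprocity gives (135/1001) = (1001/135). Reduce: 1001 ≡ 56 (mod 135). Now have (56/135).
Factor out 2: 56 = 2^3·7. Since 135 ≡ 7 (mod 8), (2/135) = +1, and (2/135)^3 = +1. Now have (7/135).
Both 7 ≡ 3 and 135 ≡ 3 (mod 4), so reciprocity gives (7/135) = -(135/7). Reduce: 135 ≡ 2 (mod 7). Now have -(2/7).
Factor out 2: 2 = 2. Since 7 ≡ 7 (mod 8), (2/7) = +1. Now have -(1/7).
(1/7) = 1. Collecting the sign factors: -1.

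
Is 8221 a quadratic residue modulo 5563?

Reduce the numerator: 8221 ≡ 2658 (mod 5563), so (8221/5563) = (2658/5563).
Factor out 2: 2658 = 2·1329. Since 5563 ≡ 3 (mod 8), (2/5563) = -1. Now have -(1329/5563).
1329 ≡ 1 (mod 4), so quadratic reciprocity gives (1329/5563) = (5563/1329). Reduce: 5563 ≡ 247 (mod 1329). Now have -(247/1329).
1329 ≡ 1 (mod 4), so quadratic reciprocity gives (247/1329) = (1329/247). Reduce: 1329 ≡ 94 (mod 247). Now have -(94/247).
Factor out 2: 94 = 2·47. Since 247 ≡ 7 (mod 8), (2/247) = +1. Now have -(47/247).
Both 47 ≡ 3 and 247 ≡ 3 (mod 4), so reciprocity gives (47/247) = -(247/47). Reduce: 247 ≡ 12 (mod 47). Now have (12/47).
Factor out 2: 12 = 2^2·3. Since 47 ≡ 7 (mod 8), (2/47) = +1, and (2/47)^2 = +1. Now have (3/47).
Both 3 ≡ 3 and 47 ≡ 3 (mod 4), so reciprocity gives (3/47) = -(47/3). Reduce: 47 ≡ 2 (mod 3). Now have -(2/3).
Factor out 2: 2 = 2. Since 3 ≡ 3 (mod 8), (2/3) = -1. Now have (1/3).
(1/3) = 1. Collecting the sign factors: 1.
The Legendre symbol is 1, so x^2 ≡ 8221 (mod 5563) has solution.

yes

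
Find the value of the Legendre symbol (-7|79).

1

Reduce the numerator: -7 ≡ 72 (mod 79), so (-7|79) = (72|79).
Factor out 2: 72 = 2^3·9. Since 79 ≡ 7 (mod 8), (2|79) = +1, and (2|79)^3 = +1. Now have (9|79).
9 ≡ 1 (mod 4), so quadratic reciprocity gives (9|79) = (79|9). Reduce: 79 ≡ 7 (mod 9). Now have (7|9).
9 ≡ 1 (mod 4), so quadratic reciprocity gives (7|9) = (9|7). Reduce: 9 ≡ 2 (mod 7). Now have (2|7).
Factor out 2: 2 = 2. Since 7 ≡ 7 (mod 8), (2|7) = +1. Now have (1|7).
(1|7) = 1. Collecting the sign factors: 1.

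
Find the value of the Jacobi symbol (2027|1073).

(2027|1073)
  = (954|1073)    [2027 ≡ 954 mod 1073]
  = (477|1073)    [1073 ≡ 1 mod 8 ⇒ (2|1073) = +1]
  = (1073|477)    [QR: 477 ≡ 1 mod 4, sign kept]
  = (119|477)    [1073 ≡ 119 mod 477]
  = (477|119)    [QR: 477 ≡ 1 mod 4, sign kept]
  = (1|119)    [477 ≡ 1 mod 119]
  = 1    [(1|119) = 1]

1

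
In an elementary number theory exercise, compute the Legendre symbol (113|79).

-1

(113|79)
  = (34|79)    [113 ≡ 34 mod 79]
  = (17|79)    [79 ≡ 7 mod 8 ⇒ (2|79) = +1]
  = (79|17)    [QR: 17 ≡ 1 mod 4, sign kept]
  = (11|17)    [79 ≡ 11 mod 17]
  = (17|11)    [QR: 17 ≡ 1 mod 4, sign kept]
  = (6|11)    [17 ≡ 6 mod 11]
  = -(3|11)    [11 ≡ 3 mod 8 ⇒ (2|11) = -1]
  = (11|3)    [QR: both ≡ 3 mod 4, sign flips]
  = (2|3)    [11 ≡ 2 mod 3]
  = -(1|3)    [3 ≡ 3 mod 8 ⇒ (2|3) = -1]
  = -1    [(1|3) = 1]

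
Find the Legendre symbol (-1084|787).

Reduce the numerator: -1084 ≡ 490 (mod 787), so (-1084|787) = (490|787).
Factor out 2: 490 = 2·245. Since 787 ≡ 3 (mod 8), (2|787) = -1. Now have -(245|787).
245 ≡ 1 (mod 4), so quadratic reciprocity gives (245|787) = (787|245). Reduce: 787 ≡ 52 (mod 245). Now have -(52|245).
Factor out 2: 52 = 2^2·13. Since 245 ≡ 5 (mod 8), (2|245) = -1, and (2|245)^2 = +1. Now have -(13|245).
13 ≡ 1 (mod 4), so quadratic reciprocity gives (13|245) = (245|13). Reduce: 245 ≡ 11 (mod 13). Now have -(11|13).
13 ≡ 1 (mod 4), so quadratic reciprocity gives (11|13) = (13|11). Reduce: 13 ≡ 2 (mod 11). Now have -(2|11).
Factor out 2: 2 = 2. Since 11 ≡ 3 (mod 8), (2|11) = -1. Now have (1|11).
(1|11) = 1. Collecting the sign factors: 1.

1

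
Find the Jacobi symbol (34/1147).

Factor out 2: 34 = 2·17. Since 1147 ≡ 3 (mod 8), (2/1147) = -1. Now have -(17/1147).
17 ≡ 1 (mod 4), so quadratic reciprocity gives (17/1147) = (1147/17). Reduce: 1147 ≡ 8 (mod 17). Now have -(8/17).
Factor out 2: 8 = 2^3. Since 17 ≡ 1 (mod 8), (2/17) = +1, and (2/17)^3 = +1. Now have -(1/17).
(1/17) = 1. Collecting the sign factors: -1.

-1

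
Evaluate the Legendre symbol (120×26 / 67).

-1

By multiplicativity, (120·26 / 67) = (120 / 67)·(26 / 67).
First factor (120 / 67):
Reduce the numerator: 120 ≡ 53 (mod 67), so (120 / 67) = (53 / 67).
53 ≡ 1 (mod 4), so quadratic reciprocity gives (53 / 67) = (67 / 53). Reduce: 67 ≡ 14 (mod 53). Now have (14 / 53).
Factor out 2: 14 = 2·7. Since 53 ≡ 5 (mod 8), (2 / 53) = -1. Now have -(7 / 53).
53 ≡ 1 (mod 4), so quadratic reciprocity gives (7 / 53) = (53 / 7). Reduce: 53 ≡ 4 (mod 7). Now have -(4 / 7).
Factor out 2: 4 = 2^2. Since 7 ≡ 7 (mod 8), (2 / 7) = +1, and (2 / 7)^2 = +1. Now have -(1 / 7).
(1 / 7) = 1. Collecting the sign factors: -1.
Second factor (26 / 67):
Factor out 2: 26 = 2·13. Since 67 ≡ 3 (mod 8), (2 / 67) = -1. Now have -(13 / 67).
13 ≡ 1 (mod 4), so quadratic reciprocity gives (13 / 67) = (67 / 13). Reduce: 67 ≡ 2 (mod 13). Now have -(2 / 13).
Factor out 2: 2 = 2. Since 13 ≡ 5 (mod 8), (2 / 13) = -1. Now have (1 / 13).
(1 / 13) = 1. Collecting the sign factors: 1.
Product: (-1)·(1) = -1.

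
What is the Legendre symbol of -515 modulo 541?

1

Reduce the numerator: -515 ≡ 26 (mod 541), so (-515/541) = (26/541).
Factor out 2: 26 = 2·13. Since 541 ≡ 5 (mod 8), (2/541) = -1. Now have -(13/541).
13 ≡ 1 (mod 4), so quadratic reciprocity gives (13/541) = (541/13). Reduce: 541 ≡ 8 (mod 13). Now have -(8/13).
Factor out 2: 8 = 2^3. Since 13 ≡ 5 (mod 8), (2/13) = -1, and (2/13)^3 = -1. Now have (1/13).
(1/13) = 1. Collecting the sign factors: 1.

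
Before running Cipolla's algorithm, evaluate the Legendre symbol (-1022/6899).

-1

(-1022/6899)
  = (5877/6899)    [-1022 ≡ 5877 mod 6899]
  = (6899/5877)    [QR: 5877 ≡ 1 mod 4, sign kept]
  = (1022/5877)    [6899 ≡ 1022 mod 5877]
  = -(511/5877)    [5877 ≡ 5 mod 8 ⇒ (2/5877) = -1]
  = -(5877/511)    [QR: 5877 ≡ 1 mod 4, sign kept]
  = -(256/511)    [5877 ≡ 256 mod 511]
  = -(1/511)    [511 ≡ 7 mod 8 ⇒ (2/511)^8 = +1]
  = -1    [(1/511) = 1]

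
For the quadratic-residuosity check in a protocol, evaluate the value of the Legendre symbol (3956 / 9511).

-1

(3956 / 9511)
  = (989 / 9511)    [9511 ≡ 7 mod 8 ⇒ (2 / 9511)^2 = +1]
  = (9511 / 989)    [QR: 989 ≡ 1 mod 4, sign kept]
  = (610 / 989)    [9511 ≡ 610 mod 989]
  = -(305 / 989)    [989 ≡ 5 mod 8 ⇒ (2 / 989) = -1]
  = -(989 / 305)    [QR: 305 ≡ 1 mod 4, sign kept]
  = -(74 / 305)    [989 ≡ 74 mod 305]
  = -(37 / 305)    [305 ≡ 1 mod 8 ⇒ (2 / 305) = +1]
  = -(305 / 37)    [QR: 37 ≡ 1 mod 4, sign kept]
  = -(9 / 37)    [305 ≡ 9 mod 37]
  = -(37 / 9)    [QR: 9 ≡ 1 mod 4, sign kept]
  = -(1 / 9)    [37 ≡ 1 mod 9]
  = -1    [(1 / 9) = 1]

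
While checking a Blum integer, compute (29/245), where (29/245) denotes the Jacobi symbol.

1

(29/245)
  = (245/29)    [QR: 29 ≡ 1 mod 4, sign kept]
  = (13/29)    [245 ≡ 13 mod 29]
  = (29/13)    [QR: 13 ≡ 1 mod 4, sign kept]
  = (3/13)    [29 ≡ 3 mod 13]
  = (13/3)    [QR: 13 ≡ 1 mod 4, sign kept]
  = (1/3)    [13 ≡ 1 mod 3]
  = 1    [(1/3) = 1]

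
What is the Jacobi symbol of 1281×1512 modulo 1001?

By multiplicativity, (1281·1512|1001) = (1281|1001)·(1512|1001).
First factor (1281|1001):
(1281|1001)
  = (280|1001)    [1281 ≡ 280 mod 1001]
  = (35|1001)    [1001 ≡ 1 mod 8 ⇒ (2|1001)^3 = +1]
  = (1001|35)    [QR: 1001 ≡ 1 mod 4, sign kept]
  = (21|35)    [1001 ≡ 21 mod 35]
  = (35|21)    [QR: 21 ≡ 1 mod 4, sign kept]
  = (14|21)    [35 ≡ 14 mod 21]
  = -(7|21)    [21 ≡ 5 mod 8 ⇒ (2|21) = -1]
  = -(21|7)    [QR: 21 ≡ 1 mod 4, sign kept]
  = -(0|7)    [21 ≡ 0 mod 7]
  = 0    [numerator 0, gcd > 1]
Second factor (1512|1001):
(1512|1001)
  = (511|1001)    [1512 ≡ 511 mod 1001]
  = (1001|511)    [QR: 1001 ≡ 1 mod 4, sign kept]
  = (490|511)    [1001 ≡ 490 mod 511]
  = (245|511)    [511 ≡ 7 mod 8 ⇒ (2|511) = +1]
  = (511|245)    [QR: 245 ≡ 1 mod 4, sign kept]
  = (21|245)    [511 ≡ 21 mod 245]
  = (245|21)    [QR: 21 ≡ 1 mod 4, sign kept]
  = (14|21)    [245 ≡ 14 mod 21]
  = -(7|21)    [21 ≡ 5 mod 8 ⇒ (2|21) = -1]
  = -(21|7)    [QR: 21 ≡ 1 mod 4, sign kept]
  = -(0|7)    [21 ≡ 0 mod 7]
  = 0    [numerator 0, gcd > 1]
Product: (0)·(0) = 0.

0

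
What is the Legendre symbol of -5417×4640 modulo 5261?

-1

By multiplicativity, (-5417·4640/5261) = (-5417/5261)·(4640/5261).
First factor (-5417/5261):
(-5417/5261)
  = (5417/5261)    [5261 ≡ 1 mod 4 ⇒ (-1/5261) = +1]
  = (156/5261)    [5417 ≡ 156 mod 5261]
  = (39/5261)    [5261 ≡ 5 mod 8 ⇒ (2/5261)^2 = +1]
  = (5261/39)    [QR: 5261 ≡ 1 mod 4, sign kept]
  = (35/39)    [5261 ≡ 35 mod 39]
  = -(39/35)    [QR: both ≡ 3 mod 4, sign flips]
  = -(4/35)    [39 ≡ 4 mod 35]
  = -(1/35)    [35 ≡ 3 mod 8 ⇒ (2/35)^2 = +1]
  = -1    [(1/35) = 1]
Second factor (4640/5261):
(4640/5261)
  = -(145/5261)    [5261 ≡ 5 mod 8 ⇒ (2/5261)^5 = -1]
  = -(5261/145)    [QR: 145 ≡ 1 mod 4, sign kept]
  = -(41/145)    [5261 ≡ 41 mod 145]
  = -(145/41)    [QR: 41 ≡ 1 mod 4, sign kept]
  = -(22/41)    [145 ≡ 22 mod 41]
  = -(11/41)    [41 ≡ 1 mod 8 ⇒ (2/41) = +1]
  = -(41/11)    [QR: 41 ≡ 1 mod 4, sign kept]
  = -(8/11)    [41 ≡ 8 mod 11]
  = (1/11)    [11 ≡ 3 mod 8 ⇒ (2/11)^3 = -1]
  = 1    [(1/11) = 1]
Product: (-1)·(1) = -1.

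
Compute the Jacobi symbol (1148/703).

(1148/703)
  = (445/703)    [1148 ≡ 445 mod 703]
  = (703/445)    [QR: 445 ≡ 1 mod 4, sign kept]
  = (258/445)    [703 ≡ 258 mod 445]
  = -(129/445)    [445 ≡ 5 mod 8 ⇒ (2/445) = -1]
  = -(445/129)    [QR: 129 ≡ 1 mod 4, sign kept]
  = -(58/129)    [445 ≡ 58 mod 129]
  = -(29/129)    [129 ≡ 1 mod 8 ⇒ (2/129) = +1]
  = -(129/29)    [QR: 29 ≡ 1 mod 4, sign kept]
  = -(13/29)    [129 ≡ 13 mod 29]
  = -(29/13)    [QR: 13 ≡ 1 mod 4, sign kept]
  = -(3/13)    [29 ≡ 3 mod 13]
  = -(13/3)    [QR: 13 ≡ 1 mod 4, sign kept]
  = -(1/3)    [13 ≡ 1 mod 3]
  = -1    [(1/3) = 1]

-1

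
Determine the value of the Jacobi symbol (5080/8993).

Factor out 2: 5080 = 2^3·635. Since 8993 ≡ 1 (mod 8), (2/8993) = +1, and (2/8993)^3 = +1. Now have (635/8993).
8993 ≡ 1 (mod 4), so quadratic reciprocity gives (635/8993) = (8993/635). Reduce: 8993 ≡ 103 (mod 635). Now have (103/635).
Both 103 ≡ 3 and 635 ≡ 3 (mod 4), so reciprocity gives (103/635) = -(635/103). Reduce: 635 ≡ 17 (mod 103). Now have -(17/103).
17 ≡ 1 (mod 4), so quadratic reciprocity gives (17/103) = (103/17). Reduce: 103 ≡ 1 (mod 17). Now have -(1/17).
(1/17) = 1. Collecting the sign factors: -1.

-1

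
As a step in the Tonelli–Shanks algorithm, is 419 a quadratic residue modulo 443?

(419/443)
  = -(443/419)    [QR: both ≡ 3 mod 4, sign flips]
  = -(24/419)    [443 ≡ 24 mod 419]
  = (3/419)    [419 ≡ 3 mod 8 ⇒ (2/419)^3 = -1]
  = -(419/3)    [QR: both ≡ 3 mod 4, sign flips]
  = -(2/3)    [419 ≡ 2 mod 3]
  = (1/3)    [3 ≡ 3 mod 8 ⇒ (2/3) = -1]
  = 1    [(1/3) = 1]
(419/443) = 1, and 443 is prime, so 419 is a quadratic residue mod 443.

yes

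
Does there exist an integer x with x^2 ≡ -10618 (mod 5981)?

(-10618/5981)
  = (10618/5981)    [5981 ≡ 1 mod 4 ⇒ (-1/5981) = +1]
  = (4637/5981)    [10618 ≡ 4637 mod 5981]
  = (5981/4637)    [QR: 4637 ≡ 1 mod 4, sign kept]
  = (1344/4637)    [5981 ≡ 1344 mod 4637]
  = (21/4637)    [4637 ≡ 5 mod 8 ⇒ (2/4637)^6 = +1]
  = (4637/21)    [QR: 21 ≡ 1 mod 4, sign kept]
  = (17/21)    [4637 ≡ 17 mod 21]
  = (21/17)    [QR: 17 ≡ 1 mod 4, sign kept]
  = (4/17)    [21 ≡ 4 mod 17]
  = (1/17)    [17 ≡ 1 mod 8 ⇒ (2/17)^2 = +1]
  = 1    [(1/17) = 1]
(-10618/5981) = 1, and 5981 is prime, so -10618 is a quadratic residue mod 5981.

yes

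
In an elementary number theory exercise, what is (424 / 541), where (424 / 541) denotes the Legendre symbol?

(424 / 541)
  = -(53 / 541)    [541 ≡ 5 mod 8 ⇒ (2 / 541)^3 = -1]
  = -(541 / 53)    [QR: 53 ≡ 1 mod 4, sign kept]
  = -(11 / 53)    [541 ≡ 11 mod 53]
  = -(53 / 11)    [QR: 53 ≡ 1 mod 4, sign kept]
  = -(9 / 11)    [53 ≡ 9 mod 11]
  = -(11 / 9)    [QR: 9 ≡ 1 mod 4, sign kept]
  = -(2 / 9)    [11 ≡ 2 mod 9]
  = -(1 / 9)    [9 ≡ 1 mod 8 ⇒ (2 / 9) = +1]
  = -1    [(1 / 9) = 1]

-1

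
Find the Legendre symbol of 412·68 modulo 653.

By multiplicativity, (412·68/653) = (412/653)·(68/653).
First factor (412/653):
Factor out 2: 412 = 2^2·103. Since 653 ≡ 5 (mod 8), (2/653) = -1, and (2/653)^2 = +1. Now have (103/653).
653 ≡ 1 (mod 4), so quadratic reciprocity gives (103/653) = (653/103). Reduce: 653 ≡ 35 (mod 103). Now have (35/103).
Both 35 ≡ 3 and 103 ≡ 3 (mod 4), so reciprocity gives (35/103) = -(103/35). Reduce: 103 ≡ 33 (mod 35). Now have -(33/35).
33 ≡ 1 (mod 4), so quadratic reciprocity gives (33/35) = (35/33). Reduce: 35 ≡ 2 (mod 33). Now have -(2/33).
Factor out 2: 2 = 2. Since 33 ≡ 1 (mod 8), (2/33) = +1. Now have -(1/33).
(1/33) = 1. Collecting the sign factors: -1.
Second factor (68/653):
Factor out 2: 68 = 2^2·17. Since 653 ≡ 5 (mod 8), (2/653) = -1, and (2/653)^2 = +1. Now have (17/653).
17 ≡ 1 (mod 4), so quadratic reciprocity gives (17/653) = (653/17). Reduce: 653 ≡ 7 (mod 17). Now have (7/17).
17 ≡ 1 (mod 4), so quadratic reciprocity gives (7/17) = (17/7). Reduce: 17 ≡ 3 (mod 7). Now have (3/7).
Both 3 ≡ 3 and 7 ≡ 3 (mod 4), so reciprocity gives (3/7) = -(7/3). Reduce: 7 ≡ 1 (mod 3). Now have -(1/3).
(1/3) = 1. Collecting the sign factors: -1.
Product: (-1)·(-1) = 1.

1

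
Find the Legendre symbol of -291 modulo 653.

Pull out -1: (-291/653) = (-1/653)·(291/653). Since 653 ≡ 1 (mod 4), (-1/653) = +1. Now have (291/653).
653 ≡ 1 (mod 4), so quadratic reciprocity gives (291/653) = (653/291). Reduce: 653 ≡ 71 (mod 291). Now have (71/291).
Both 71 ≡ 3 and 291 ≡ 3 (mod 4), so reciprocity gives (71/291) = -(291/71). Reduce: 291 ≡ 7 (mod 71). Now have -(7/71).
Both 7 ≡ 3 and 71 ≡ 3 (mod 4), so reciprocity gives (7/71) = -(71/7). Reduce: 71 ≡ 1 (mod 7). Now have (1/7).
(1/7) = 1. Collecting the sign factors: 1.

1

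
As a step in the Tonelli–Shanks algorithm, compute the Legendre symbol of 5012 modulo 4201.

(5012/4201)
  = (811/4201)    [5012 ≡ 811 mod 4201]
  = (4201/811)    [QR: 4201 ≡ 1 mod 4, sign kept]
  = (146/811)    [4201 ≡ 146 mod 811]
  = -(73/811)    [811 ≡ 3 mod 8 ⇒ (2/811) = -1]
  = -(811/73)    [QR: 73 ≡ 1 mod 4, sign kept]
  = -(8/73)    [811 ≡ 8 mod 73]
  = -(1/73)    [73 ≡ 1 mod 8 ⇒ (2/73)^3 = +1]
  = -1    [(1/73) = 1]

-1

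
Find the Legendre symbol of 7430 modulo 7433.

Factor out 2: 7430 = 2·3715. Since 7433 ≡ 1 (mod 8), (2 / 7433) = +1. Now have (3715 / 7433).
7433 ≡ 1 (mod 4), so quadratic reciprocity gives (3715 / 7433) = (7433 / 3715). Reduce: 7433 ≡ 3 (mod 3715). Now have (3 / 3715).
Both 3 ≡ 3 and 3715 ≡ 3 (mod 4), so reciprocity gives (3 / 3715) = -(3715 / 3). Reduce: 3715 ≡ 1 (mod 3). Now have -(1 / 3).
(1 / 3) = 1. Collecting the sign factors: -1.

-1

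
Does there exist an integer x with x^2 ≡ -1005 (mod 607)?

yes

(-1005/607)
  = (209/607)    [-1005 ≡ 209 mod 607]
  = (607/209)    [QR: 209 ≡ 1 mod 4, sign kept]
  = (189/209)    [607 ≡ 189 mod 209]
  = (209/189)    [QR: 189 ≡ 1 mod 4, sign kept]
  = (20/189)    [209 ≡ 20 mod 189]
  = (5/189)    [189 ≡ 5 mod 8 ⇒ (2/189)^2 = +1]
  = (189/5)    [QR: 5 ≡ 1 mod 4, sign kept]
  = (4/5)    [189 ≡ 4 mod 5]
  = (1/5)    [5 ≡ 5 mod 8 ⇒ (2/5)^2 = +1]
  = 1    [(1/5) = 1]
(-1005/607) = 1, and 607 is prime, so -1005 is a quadratic residue mod 607.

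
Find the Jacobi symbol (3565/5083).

0

(3565/5083)
  = (5083/3565)    [QR: 3565 ≡ 1 mod 4, sign kept]
  = (1518/3565)    [5083 ≡ 1518 mod 3565]
  = -(759/3565)    [3565 ≡ 5 mod 8 ⇒ (2/3565) = -1]
  = -(3565/759)    [QR: 3565 ≡ 1 mod 4, sign kept]
  = -(529/759)    [3565 ≡ 529 mod 759]
  = -(759/529)    [QR: 529 ≡ 1 mod 4, sign kept]
  = -(230/529)    [759 ≡ 230 mod 529]
  = -(115/529)    [529 ≡ 1 mod 8 ⇒ (2/529) = +1]
  = -(529/115)    [QR: 529 ≡ 1 mod 4, sign kept]
  = -(69/115)    [529 ≡ 69 mod 115]
  = -(115/69)    [QR: 69 ≡ 1 mod 4, sign kept]
  = -(46/69)    [115 ≡ 46 mod 69]
  = (23/69)    [69 ≡ 5 mod 8 ⇒ (2/69) = -1]
  = (69/23)    [QR: 69 ≡ 1 mod 4, sign kept]
  = (0/23)    [69 ≡ 0 mod 23]
  = 0    [numerator 0, gcd > 1]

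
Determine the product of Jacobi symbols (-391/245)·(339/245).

1

By multiplicativity, (-391·339/245) = (-391/245)·(339/245).
First factor (-391/245):
Reduce the numerator: -391 ≡ 99 (mod 245), so (-391/245) = (99/245).
245 ≡ 1 (mod 4), so quadratic reciprocity gives (99/245) = (245/99). Reduce: 245 ≡ 47 (mod 99). Now have (47/99).
Both 47 ≡ 3 and 99 ≡ 3 (mod 4), so reciprocity gives (47/99) = -(99/47). Reduce: 99 ≡ 5 (mod 47). Now have -(5/47).
5 ≡ 1 (mod 4), so quadratic reciprocity gives (5/47) = (47/5). Reduce: 47 ≡ 2 (mod 5). Now have -(2/5).
Factor out 2: 2 = 2. Since 5 ≡ 5 (mod 8), (2/5) = -1. Now have (1/5).
(1/5) = 1. Collecting the sign factors: 1.
Second factor (339/245):
Reduce the numerator: 339 ≡ 94 (mod 245), so (339/245) = (94/245).
Factor out 2: 94 = 2·47. Since 245 ≡ 5 (mod 8), (2/245) = -1. Now have -(47/245).
245 ≡ 1 (mod 4), so quadratic reciprocity gives (47/245) = (245/47). Reduce: 245 ≡ 10 (mod 47). Now have -(10/47).
Factor out 2: 10 = 2·5. Since 47 ≡ 7 (mod 8), (2/47) = +1. Now have -(5/47).
5 ≡ 1 (mod 4), so quadratic reciprocity gives (5/47) = (47/5). Reduce: 47 ≡ 2 (mod 5). Now have -(2/5).
Factor out 2: 2 = 2. Since 5 ≡ 5 (mod 8), (2/5) = -1. Now have (1/5).
(1/5) = 1. Collecting the sign factors: 1.
Product: (1)·(1) = 1.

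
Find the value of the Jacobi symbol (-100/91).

-1

Pull out -1: (-100/91) = (-1/91)·(100/91). Since 91 ≡ 3 (mod 4), (-1/91) = -1. Now have -(100/91).
Reduce the numerator: 100 ≡ 9 (mod 91), so (100/91) = (9/91).
9 ≡ 1 (mod 4), so quadratic reciprocity gives (9/91) = (91/9). Reduce: 91 ≡ 1 (mod 9). Now have -(1/9).
(1/9) = 1. Collecting the sign factors: -1.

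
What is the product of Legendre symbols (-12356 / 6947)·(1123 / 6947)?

1

By multiplicativity, (-12356·1123 / 6947) = (-12356 / 6947)·(1123 / 6947).
First factor (-12356 / 6947):
(-12356 / 6947)
  = -(12356 / 6947)    [6947 ≡ 3 mod 4 ⇒ (-1 / 6947) = -1]
  = -(5409 / 6947)    [12356 ≡ 5409 mod 6947]
  = -(6947 / 5409)    [QR: 5409 ≡ 1 mod 4, sign kept]
  = -(1538 / 5409)    [6947 ≡ 1538 mod 5409]
  = -(769 / 5409)    [5409 ≡ 1 mod 8 ⇒ (2 / 5409) = +1]
  = -(5409 / 769)    [QR: 769 ≡ 1 mod 4, sign kept]
  = -(26 / 769)    [5409 ≡ 26 mod 769]
  = -(13 / 769)    [769 ≡ 1 mod 8 ⇒ (2 / 769) = +1]
  = -(769 / 13)    [QR: 13 ≡ 1 mod 4, sign kept]
  = -(2 / 13)    [769 ≡ 2 mod 13]
  = (1 / 13)    [13 ≡ 5 mod 8 ⇒ (2 / 13) = -1]
  = 1    [(1 / 13) = 1]
Second factor (1123 / 6947):
(1123 / 6947)
  = -(6947 / 1123)    [QR: both ≡ 3 mod 4, sign flips]
  = -(209 / 1123)    [6947 ≡ 209 mod 1123]
  = -(1123 / 209)    [QR: 209 ≡ 1 mod 4, sign kept]
  = -(78 / 209)    [1123 ≡ 78 mod 209]
  = -(39 / 209)    [209 ≡ 1 mod 8 ⇒ (2 / 209) = +1]
  = -(209 / 39)    [QR: 209 ≡ 1 mod 4, sign kept]
  = -(14 / 39)    [209 ≡ 14 mod 39]
  = -(7 / 39)    [39 ≡ 7 mod 8 ⇒ (2 / 39) = +1]
  = (39 / 7)    [QR: both ≡ 3 mod 4, sign flips]
  = (4 / 7)    [39 ≡ 4 mod 7]
  = (1 / 7)    [7 ≡ 7 mod 8 ⇒ (2 / 7)^2 = +1]
  = 1    [(1 / 7) = 1]
Product: (1)·(1) = 1.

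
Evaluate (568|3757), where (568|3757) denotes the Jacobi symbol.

1

Factor out 2: 568 = 2^3·71. Since 3757 ≡ 5 (mod 8), (2|3757) = -1, and (2|3757)^3 = -1. Now have -(71|3757).
3757 ≡ 1 (mod 4), so quadratic reciprocity gives (71|3757) = (3757|71). Reduce: 3757 ≡ 65 (mod 71). Now have -(65|71).
65 ≡ 1 (mod 4), so quadratic reciprocity gives (65|71) = (71|65). Reduce: 71 ≡ 6 (mod 65). Now have -(6|65).
Factor out 2: 6 = 2·3. Since 65 ≡ 1 (mod 8), (2|65) = +1. Now have -(3|65).
65 ≡ 1 (mod 4), so quadratic reciprocity gives (3|65) = (65|3). Reduce: 65 ≡ 2 (mod 3). Now have -(2|3).
Factor out 2: 2 = 2. Since 3 ≡ 3 (mod 8), (2|3) = -1. Now have (1|3).
(1|3) = 1. Collecting the sign factors: 1.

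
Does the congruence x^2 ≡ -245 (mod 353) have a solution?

Pull out -1: (-245/353) = (-1/353)·(245/353). Since 353 ≡ 1 (mod 4), (-1/353) = +1. Now have (245/353).
245 ≡ 1 (mod 4), so quadratic reciprocity gives (245/353) = (353/245). Reduce: 353 ≡ 108 (mod 245). Now have (108/245).
Factor out 2: 108 = 2^2·27. Since 245 ≡ 5 (mod 8), (2/245) = -1, and (2/245)^2 = +1. Now have (27/245).
245 ≡ 1 (mod 4), so quadratic reciprocity gives (27/245) = (245/27). Reduce: 245 ≡ 2 (mod 27). Now have (2/27).
Factor out 2: 2 = 2. Since 27 ≡ 3 (mod 8), (2/27) = -1. Now have -(1/27).
(1/27) = 1. Collecting the sign factors: -1.
The Legendre symbol is -1, so x^2 ≡ -245 (mod 353) has no solution.

no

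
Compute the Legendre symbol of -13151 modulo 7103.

-1

Pull out -1: (-13151|7103) = (-1|7103)·(13151|7103). Since 7103 ≡ 3 (mod 4), (-1|7103) = -1. Now have -(13151|7103).
Reduce the numerator: 13151 ≡ 6048 (mod 7103), so (13151|7103) = (6048|7103).
Factor out 2: 6048 = 2^5·189. Since 7103 ≡ 7 (mod 8), (2|7103) = +1, and (2|7103)^5 = +1. Now have -(189|7103).
189 ≡ 1 (mod 4), so quadratic reciprocity gives (189|7103) = (7103|189). Reduce: 7103 ≡ 110 (mod 189). Now have -(110|189).
Factor out 2: 110 = 2·55. Since 189 ≡ 5 (mod 8), (2|189) = -1. Now have (55|189).
189 ≡ 1 (mod 4), so quadratic reciprocity gives (55|189) = (189|55). Reduce: 189 ≡ 24 (mod 55). Now have (24|55).
Factor out 2: 24 = 2^3·3. Since 55 ≡ 7 (mod 8), (2|55) = +1, and (2|55)^3 = +1. Now have (3|55).
Both 3 ≡ 3 and 55 ≡ 3 (mod 4), so reciprocity gives (3|55) = -(55|3). Reduce: 55 ≡ 1 (mod 3). Now have -(1|3).
(1|3) = 1. Collecting the sign factors: -1.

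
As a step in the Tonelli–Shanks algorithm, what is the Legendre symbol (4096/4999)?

Factor out 2: 4096 = 2^12. Since 4999 ≡ 7 (mod 8), (2/4999) = +1, and (2/4999)^12 = +1. Now have (1/4999).
(1/4999) = 1. Collecting the sign factors: 1.

1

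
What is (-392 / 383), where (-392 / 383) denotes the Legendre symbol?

(-392 / 383)
  = (374 / 383)    [-392 ≡ 374 mod 383]
  = (187 / 383)    [383 ≡ 7 mod 8 ⇒ (2 / 383) = +1]
  = -(383 / 187)    [QR: both ≡ 3 mod 4, sign flips]
  = -(9 / 187)    [383 ≡ 9 mod 187]
  = -(187 / 9)    [QR: 9 ≡ 1 mod 4, sign kept]
  = -(7 / 9)    [187 ≡ 7 mod 9]
  = -(9 / 7)    [QR: 9 ≡ 1 mod 4, sign kept]
  = -(2 / 7)    [9 ≡ 2 mod 7]
  = -(1 / 7)    [7 ≡ 7 mod 8 ⇒ (2 / 7) = +1]
  = -1    [(1 / 7) = 1]

-1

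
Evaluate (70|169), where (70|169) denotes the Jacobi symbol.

1

Factor out 2: 70 = 2·35. Since 169 ≡ 1 (mod 8), (2|169) = +1. Now have (35|169).
169 ≡ 1 (mod 4), so quadratic reciprocity gives (35|169) = (169|35). Reduce: 169 ≡ 29 (mod 35). Now have (29|35).
29 ≡ 1 (mod 4), so quadratic reciprocity gives (29|35) = (35|29). Reduce: 35 ≡ 6 (mod 29). Now have (6|29).
Factor out 2: 6 = 2·3. Since 29 ≡ 5 (mod 8), (2|29) = -1. Now have -(3|29).
29 ≡ 1 (mod 4), so quadratic reciprocity gives (3|29) = (29|3). Reduce: 29 ≡ 2 (mod 3). Now have -(2|3).
Factor out 2: 2 = 2. Since 3 ≡ 3 (mod 8), (2|3) = -1. Now have (1|3).
(1|3) = 1. Collecting the sign factors: 1.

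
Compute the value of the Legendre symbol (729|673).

Reduce the numerator: 729 ≡ 56 (mod 673), so (729|673) = (56|673).
Factor out 2: 56 = 2^3·7. Since 673 ≡ 1 (mod 8), (2|673) = +1, and (2|673)^3 = +1. Now have (7|673).
673 ≡ 1 (mod 4), so quadratic reciprocity gives (7|673) = (673|7). Reduce: 673 ≡ 1 (mod 7). Now have (1|7).
(1|7) = 1. Collecting the sign factors: 1.

1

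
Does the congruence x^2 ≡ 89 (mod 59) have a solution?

Reduce the numerator: 89 ≡ 30 (mod 59), so (89/59) = (30/59).
Factor out 2: 30 = 2·15. Since 59 ≡ 3 (mod 8), (2/59) = -1. Now have -(15/59).
Both 15 ≡ 3 and 59 ≡ 3 (mod 4), so reciprocity gives (15/59) = -(59/15). Reduce: 59 ≡ 14 (mod 15). Now have (14/15).
Factor out 2: 14 = 2·7. Since 15 ≡ 7 (mod 8), (2/15) = +1. Now have (7/15).
Both 7 ≡ 3 and 15 ≡ 3 (mod 4), so reciprocity gives (7/15) = -(15/7). Reduce: 15 ≡ 1 (mod 7). Now have -(1/7).
(1/7) = 1. Collecting the sign factors: -1.
The Legendre symbol is -1, so x^2 ≡ 89 (mod 59) has no solution.

no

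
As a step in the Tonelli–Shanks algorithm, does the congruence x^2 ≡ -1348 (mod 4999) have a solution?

no

(-1348|4999)
  = -(1348|4999)    [4999 ≡ 3 mod 4 ⇒ (-1|4999) = -1]
  = -(337|4999)    [4999 ≡ 7 mod 8 ⇒ (2|4999)^2 = +1]
  = -(4999|337)    [QR: 337 ≡ 1 mod 4, sign kept]
  = -(281|337)    [4999 ≡ 281 mod 337]
  = -(337|281)    [QR: 281 ≡ 1 mod 4, sign kept]
  = -(56|281)    [337 ≡ 56 mod 281]
  = -(7|281)    [281 ≡ 1 mod 8 ⇒ (2|281)^3 = +1]
  = -(281|7)    [QR: 281 ≡ 1 mod 4, sign kept]
  = -(1|7)    [281 ≡ 1 mod 7]
  = -1    [(1|7) = 1]
The Legendre symbol is -1, so x^2 ≡ -1348 (mod 4999) has no solution.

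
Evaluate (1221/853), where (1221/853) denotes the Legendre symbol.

1

(1221/853)
  = (368/853)    [1221 ≡ 368 mod 853]
  = (23/853)    [853 ≡ 5 mod 8 ⇒ (2/853)^4 = +1]
  = (853/23)    [QR: 853 ≡ 1 mod 4, sign kept]
  = (2/23)    [853 ≡ 2 mod 23]
  = (1/23)    [23 ≡ 7 mod 8 ⇒ (2/23) = +1]
  = 1    [(1/23) = 1]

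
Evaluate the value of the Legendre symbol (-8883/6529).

Reduce the numerator: -8883 ≡ 4175 (mod 6529), so (-8883/6529) = (4175/6529).
6529 ≡ 1 (mod 4), so quadratic reciprocity gives (4175/6529) = (6529/4175). Reduce: 6529 ≡ 2354 (mod 4175). Now have (2354/4175).
Factor out 2: 2354 = 2·1177. Since 4175 ≡ 7 (mod 8), (2/4175) = +1. Now have (1177/4175).
1177 ≡ 1 (mod 4), so quadratic reciprocity gives (1177/4175) = (4175/1177). Reduce: 4175 ≡ 644 (mod 1177). Now have (644/1177).
Factor out 2: 644 = 2^2·161. Since 1177 ≡ 1 (mod 8), (2/1177) = +1, and (2/1177)^2 = +1. Now have (161/1177).
161 ≡ 1 (mod 4), so quadratic reciprocity gives (161/1177) = (1177/161). Reduce: 1177 ≡ 50 (mod 161). Now have (50/161).
Factor out 2: 50 = 2·25. Since 161 ≡ 1 (mod 8), (2/161) = +1. Now have (25/161).
25 ≡ 1 (mod 4), so quadratic reciprocity gives (25/161) = (161/25). Reduce: 161 ≡ 11 (mod 25). Now have (11/25).
25 ≡ 1 (mod 4), so quadratic reciprocity gives (11/25) = (25/11). Reduce: 25 ≡ 3 (mod 11). Now have (3/11).
Both 3 ≡ 3 and 11 ≡ 3 (mod 4), so reciprocity gives (3/11) = -(11/3). Reduce: 11 ≡ 2 (mod 3). Now have -(2/3).
Factor out 2: 2 = 2. Since 3 ≡ 3 (mod 8), (2/3) = -1. Now have (1/3).
(1/3) = 1. Collecting the sign factors: 1.

1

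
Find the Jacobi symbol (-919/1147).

(-919/1147)
  = -(919/1147)    [1147 ≡ 3 mod 4 ⇒ (-1/1147) = -1]
  = (1147/919)    [QR: both ≡ 3 mod 4, sign flips]
  = (228/919)    [1147 ≡ 228 mod 919]
  = (57/919)    [919 ≡ 7 mod 8 ⇒ (2/919)^2 = +1]
  = (919/57)    [QR: 57 ≡ 1 mod 4, sign kept]
  = (7/57)    [919 ≡ 7 mod 57]
  = (57/7)    [QR: 57 ≡ 1 mod 4, sign kept]
  = (1/7)    [57 ≡ 1 mod 7]
  = 1    [(1/7) = 1]

1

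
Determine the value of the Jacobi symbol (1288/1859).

Factor out 2: 1288 = 2^3·161. Since 1859 ≡ 3 (mod 8), (2/1859) = -1, and (2/1859)^3 = -1. Now have -(161/1859).
161 ≡ 1 (mod 4), so quadratic reciprocity gives (161/1859) = (1859/161). Reduce: 1859 ≡ 88 (mod 161). Now have -(88/161).
Factor out 2: 88 = 2^3·11. Since 161 ≡ 1 (mod 8), (2/161) = +1, and (2/161)^3 = +1. Now have -(11/161).
161 ≡ 1 (mod 4), so quadratic reciprocity gives (11/161) = (161/11). Reduce: 161 ≡ 7 (mod 11). Now have -(7/11).
Both 7 ≡ 3 and 11 ≡ 3 (mod 4), so reciprocity gives (7/11) = -(11/7). Reduce: 11 ≡ 4 (mod 7). Now have (4/7).
Factor out 2: 4 = 2^2. Since 7 ≡ 7 (mod 8), (2/7) = +1, and (2/7)^2 = +1. Now have (1/7).
(1/7) = 1. Collecting the sign factors: 1.

1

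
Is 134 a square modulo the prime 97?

no

(134|97)
  = (37|97)    [134 ≡ 37 mod 97]
  = (97|37)    [QR: 37 ≡ 1 mod 4, sign kept]
  = (23|37)    [97 ≡ 23 mod 37]
  = (37|23)    [QR: 37 ≡ 1 mod 4, sign kept]
  = (14|23)    [37 ≡ 14 mod 23]
  = (7|23)    [23 ≡ 7 mod 8 ⇒ (2|23) = +1]
  = -(23|7)    [QR: both ≡ 3 mod 4, sign flips]
  = -(2|7)    [23 ≡ 2 mod 7]
  = -(1|7)    [7 ≡ 7 mod 8 ⇒ (2|7) = +1]
  = -1    [(1|7) = 1]
(134|97) = -1, and 97 is prime, so 134 is not a quadratic residue mod 97.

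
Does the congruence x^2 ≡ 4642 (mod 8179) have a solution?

yes

(4642/8179)
  = -(2321/8179)    [8179 ≡ 3 mod 8 ⇒ (2/8179) = -1]
  = -(8179/2321)    [QR: 2321 ≡ 1 mod 4, sign kept]
  = -(1216/2321)    [8179 ≡ 1216 mod 2321]
  = -(19/2321)    [2321 ≡ 1 mod 8 ⇒ (2/2321)^6 = +1]
  = -(2321/19)    [QR: 2321 ≡ 1 mod 4, sign kept]
  = -(3/19)    [2321 ≡ 3 mod 19]
  = (19/3)    [QR: both ≡ 3 mod 4, sign flips]
  = (1/3)    [19 ≡ 1 mod 3]
  = 1    [(1/3) = 1]
The Legendre symbol is 1, so x^2 ≡ 4642 (mod 8179) has solution.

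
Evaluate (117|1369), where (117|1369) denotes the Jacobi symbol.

(117|1369)
  = (1369|117)    [QR: 117 ≡ 1 mod 4, sign kept]
  = (82|117)    [1369 ≡ 82 mod 117]
  = -(41|117)    [117 ≡ 5 mod 8 ⇒ (2|117) = -1]
  = -(117|41)    [QR: 41 ≡ 1 mod 4, sign kept]
  = -(35|41)    [117 ≡ 35 mod 41]
  = -(41|35)    [QR: 41 ≡ 1 mod 4, sign kept]
  = -(6|35)    [41 ≡ 6 mod 35]
  = (3|35)    [35 ≡ 3 mod 8 ⇒ (2|35) = -1]
  = -(35|3)    [QR: both ≡ 3 mod 4, sign flips]
  = -(2|3)    [35 ≡ 2 mod 3]
  = (1|3)    [3 ≡ 3 mod 8 ⇒ (2|3) = -1]
  = 1    [(1|3) = 1]

1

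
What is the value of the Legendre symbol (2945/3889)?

2945 ≡ 1 (mod 4), so quadratic reciprocity gives (2945/3889) = (3889/2945). Reduce: 3889 ≡ 944 (mod 2945). Now have (944/2945).
Factor out 2: 944 = 2^4·59. Since 2945 ≡ 1 (mod 8), (2/2945) = +1, and (2/2945)^4 = +1. Now have (59/2945).
2945 ≡ 1 (mod 4), so quadratic reciprocity gives (59/2945) = (2945/59). Reduce: 2945 ≡ 54 (mod 59). Now have (54/59).
Factor out 2: 54 = 2·27. Since 59 ≡ 3 (mod 8), (2/59) = -1. Now have -(27/59).
Both 27 ≡ 3 and 59 ≡ 3 (mod 4), so reciprocity gives (27/59) = -(59/27). Reduce: 59 ≡ 5 (mod 27). Now have (5/27).
5 ≡ 1 (mod 4), so quadratic reciprocity gives (5/27) = (27/5). Reduce: 27 ≡ 2 (mod 5). Now have (2/5).
Factor out 2: 2 = 2. Since 5 ≡ 5 (mod 8), (2/5) = -1. Now have -(1/5).
(1/5) = 1. Collecting the sign factors: -1.

-1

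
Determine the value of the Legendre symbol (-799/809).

1

Pull out -1: (-799/809) = (-1/809)·(799/809). Since 809 ≡ 1 (mod 4), (-1/809) = +1. Now have (799/809).
809 ≡ 1 (mod 4), so quadratic reciprocity gives (799/809) = (809/799). Reduce: 809 ≡ 10 (mod 799). Now have (10/799).
Factor out 2: 10 = 2·5. Since 799 ≡ 7 (mod 8), (2/799) = +1. Now have (5/799).
5 ≡ 1 (mod 4), so quadratic reciprocity gives (5/799) = (799/5). Reduce: 799 ≡ 4 (mod 5). Now have (4/5).
Factor out 2: 4 = 2^2. Since 5 ≡ 5 (mod 8), (2/5) = -1, and (2/5)^2 = +1. Now have (1/5).
(1/5) = 1. Collecting the sign factors: 1.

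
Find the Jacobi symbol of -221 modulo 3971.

Reduce the numerator: -221 ≡ 3750 (mod 3971), so (-221/3971) = (3750/3971).
Factor out 2: 3750 = 2·1875. Since 3971 ≡ 3 (mod 8), (2/3971) = -1. Now have -(1875/3971).
Both 1875 ≡ 3 and 3971 ≡ 3 (mod 4), so reciprocity gives (1875/3971) = -(3971/1875). Reduce: 3971 ≡ 221 (mod 1875). Now have (221/1875).
221 ≡ 1 (mod 4), so quadratic reciprocity gives (221/1875) = (1875/221). Reduce: 1875 ≡ 107 (mod 221). Now have (107/221).
221 ≡ 1 (mod 4), so quadratic reciprocity gives (107/221) = (221/107). Reduce: 221 ≡ 7 (mod 107). Now have (7/107).
Both 7 ≡ 3 and 107 ≡ 3 (mod 4), so reciprocity gives (7/107) = -(107/7). Reduce: 107 ≡ 2 (mod 7). Now have -(2/7).
Factor out 2: 2 = 2. Since 7 ≡ 7 (mod 8), (2/7) = +1. Now have -(1/7).
(1/7) = 1. Collecting the sign factors: -1.

-1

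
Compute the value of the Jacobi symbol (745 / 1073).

745 ≡ 1 (mod 4), so quadratic reciprocity gives (745 / 1073) = (1073 / 745). Reduce: 1073 ≡ 328 (mod 745). Now have (328 / 745).
Factor out 2: 328 = 2^3·41. Since 745 ≡ 1 (mod 8), (2 / 745) = +1, and (2 / 745)^3 = +1. Now have (41 / 745).
41 ≡ 1 (mod 4), so quadratic reciprocity gives (41 / 745) = (745 / 41). Reduce: 745 ≡ 7 (mod 41). Now have (7 / 41).
41 ≡ 1 (mod 4), so quadratic reciprocity gives (7 / 41) = (41 / 7). Reduce: 41 ≡ 6 (mod 7). Now have (6 / 7).
Factor out 2: 6 = 2·3. Since 7 ≡ 7 (mod 8), (2 / 7) = +1. Now have (3 / 7).
Both 3 ≡ 3 and 7 ≡ 3 (mod 4), so reciprocity gives (3 / 7) = -(7 / 3). Reduce: 7 ≡ 1 (mod 3). Now have -(1 / 3).
(1 / 3) = 1. Collecting the sign factors: -1.

-1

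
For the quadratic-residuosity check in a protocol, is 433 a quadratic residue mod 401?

yes

(433/401)
  = (32/401)    [433 ≡ 32 mod 401]
  = (1/401)    [401 ≡ 1 mod 8 ⇒ (2/401)^5 = +1]
  = 1    [(1/401) = 1]
(433/401) = 1, and 401 is prime, so 433 is a quadratic residue mod 401.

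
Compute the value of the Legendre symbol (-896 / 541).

Pull out -1: (-896 / 541) = (-1 / 541)·(896 / 541). Since 541 ≡ 1 (mod 4), (-1 / 541) = +1. Now have (896 / 541).
Reduce the numerator: 896 ≡ 355 (mod 541), so (896 / 541) = (355 / 541).
541 ≡ 1 (mod 4), so quadratic reciprocity gives (355 / 541) = (541 / 355). Reduce: 541 ≡ 186 (mod 355). Now have (186 / 355).
Factor out 2: 186 = 2·93. Since 355 ≡ 3 (mod 8), (2 / 355) = -1. Now have -(93 / 355).
93 ≡ 1 (mod 4), so quadratic reciprocity gives (93 / 355) = (355 / 93). Reduce: 355 ≡ 76 (mod 93). Now have -(76 / 93).
Factor out 2: 76 = 2^2·19. Since 93 ≡ 5 (mod 8), (2 / 93) = -1, and (2 / 93)^2 = +1. Now have -(19 / 93).
93 ≡ 1 (mod 4), so quadratic reciprocity gives (19 / 93) = (93 / 19). Reduce: 93 ≡ 17 (mod 19). Now have -(17 / 19).
17 ≡ 1 (mod 4), so quadratic reciprocity gives (17 / 19) = (19 / 17). Reduce: 19 ≡ 2 (mod 17). Now have -(2 / 17).
Factor out 2: 2 = 2. Since 17 ≡ 1 (mod 8), (2 / 17) = +1. Now have -(1 / 17).
(1 / 17) = 1. Collecting the sign factors: -1.

-1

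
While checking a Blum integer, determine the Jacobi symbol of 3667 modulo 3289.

-1

Reduce the numerator: 3667 ≡ 378 (mod 3289), so (3667/3289) = (378/3289).
Factor out 2: 378 = 2·189. Since 3289 ≡ 1 (mod 8), (2/3289) = +1. Now have (189/3289).
189 ≡ 1 (mod 4), so quadratic reciprocity gives (189/3289) = (3289/189). Reduce: 3289 ≡ 76 (mod 189). Now have (76/189).
Factor out 2: 76 = 2^2·19. Since 189 ≡ 5 (mod 8), (2/189) = -1, and (2/189)^2 = +1. Now have (19/189).
189 ≡ 1 (mod 4), so quadratic reciprocity gives (19/189) = (189/19). Reduce: 189 ≡ 18 (mod 19). Now have (18/19).
Factor out 2: 18 = 2·9. Since 19 ≡ 3 (mod 8), (2/19) = -1. Now have -(9/19).
9 ≡ 1 (mod 4), so quadratic reciprocity gives (9/19) = (19/9). Reduce: 19 ≡ 1 (mod 9). Now have -(1/9).
(1/9) = 1. Collecting the sign factors: -1.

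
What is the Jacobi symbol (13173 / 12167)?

Reduce the numerator: 13173 ≡ 1006 (mod 12167), so (13173 / 12167) = (1006 / 12167).
Factor out 2: 1006 = 2·503. Since 12167 ≡ 7 (mod 8), (2 / 12167) = +1. Now have (503 / 12167).
Both 503 ≡ 3 and 12167 ≡ 3 (mod 4), so reciprocity gives (503 / 12167) = -(12167 / 503). Reduce: 12167 ≡ 95 (mod 503). Now have -(95 / 503).
Both 95 ≡ 3 and 503 ≡ 3 (mod 4), so reciprocity gives (95 / 503) = -(503 / 95). Reduce: 503 ≡ 28 (mod 95). Now have (28 / 95).
Factor out 2: 28 = 2^2·7. Since 95 ≡ 7 (mod 8), (2 / 95) = +1, and (2 / 95)^2 = +1. Now have (7 / 95).
Both 7 ≡ 3 and 95 ≡ 3 (mod 4), so reciprocity gives (7 / 95) = -(95 / 7). Reduce: 95 ≡ 4 (mod 7). Now have -(4 / 7).
Factor out 2: 4 = 2^2. Since 7 ≡ 7 (mod 8), (2 / 7) = +1, and (2 / 7)^2 = +1. Now have -(1 / 7).
(1 / 7) = 1. Collecting the sign factors: -1.

-1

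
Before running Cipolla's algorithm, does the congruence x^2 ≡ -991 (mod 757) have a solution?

no

Pull out -1: (-991/757) = (-1/757)·(991/757). Since 757 ≡ 1 (mod 4), (-1/757) = +1. Now have (991/757).
Reduce the numerator: 991 ≡ 234 (mod 757), so (991/757) = (234/757).
Factor out 2: 234 = 2·117. Since 757 ≡ 5 (mod 8), (2/757) = -1. Now have -(117/757).
117 ≡ 1 (mod 4), so quadratic reciprocity gives (117/757) = (757/117). Reduce: 757 ≡ 55 (mod 117). Now have -(55/117).
117 ≡ 1 (mod 4), so quadratic reciprocity gives (55/117) = (117/55). Reduce: 117 ≡ 7 (mod 55). Now have -(7/55).
Both 7 ≡ 3 and 55 ≡ 3 (mod 4), so reciprocity gives (7/55) = -(55/7). Reduce: 55 ≡ 6 (mod 7). Now have (6/7).
Factor out 2: 6 = 2·3. Since 7 ≡ 7 (mod 8), (2/7) = +1. Now have (3/7).
Both 3 ≡ 3 and 7 ≡ 3 (mod 4), so reciprocity gives (3/7) = -(7/3). Reduce: 7 ≡ 1 (mod 3). Now have -(1/3).
(1/3) = 1. Collecting the sign factors: -1.
The Legendre symbol is -1, so x^2 ≡ -991 (mod 757) has no solution.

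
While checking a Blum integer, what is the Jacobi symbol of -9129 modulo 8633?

Reduce the numerator: -9129 ≡ 8137 (mod 8633), so (-9129 / 8633) = (8137 / 8633).
8137 ≡ 1 (mod 4), so quadratic reciprocity gives (8137 / 8633) = (8633 / 8137). Reduce: 8633 ≡ 496 (mod 8137). Now have (496 / 8137).
Factor out 2: 496 = 2^4·31. Since 8137 ≡ 1 (mod 8), (2 / 8137) = +1, and (2 / 8137)^4 = +1. Now have (31 / 8137).
8137 ≡ 1 (mod 4), so quadratic reciprocity gives (31 / 8137) = (8137 / 31). Reduce: 8137 ≡ 15 (mod 31). Now have (15 / 31).
Both 15 ≡ 3 and 31 ≡ 3 (mod 4), so reciprocity gives (15 / 31) = -(31 / 15). Reduce: 31 ≡ 1 (mod 15). Now have -(1 / 15).
(1 / 15) = 1. Collecting the sign factors: -1.

-1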